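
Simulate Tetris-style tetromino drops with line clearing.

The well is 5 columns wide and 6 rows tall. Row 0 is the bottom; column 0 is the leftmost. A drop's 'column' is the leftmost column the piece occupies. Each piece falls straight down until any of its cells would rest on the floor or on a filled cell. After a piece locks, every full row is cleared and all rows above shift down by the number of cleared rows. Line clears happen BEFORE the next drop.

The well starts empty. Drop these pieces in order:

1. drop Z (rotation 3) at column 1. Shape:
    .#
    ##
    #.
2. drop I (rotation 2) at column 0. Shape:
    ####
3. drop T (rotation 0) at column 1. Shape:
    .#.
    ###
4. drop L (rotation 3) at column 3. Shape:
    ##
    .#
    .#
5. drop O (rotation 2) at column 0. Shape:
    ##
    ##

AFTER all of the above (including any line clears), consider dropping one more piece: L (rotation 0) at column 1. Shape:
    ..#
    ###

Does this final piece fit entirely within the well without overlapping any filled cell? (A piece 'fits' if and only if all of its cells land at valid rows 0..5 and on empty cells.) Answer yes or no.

Answer: no

Derivation:
Drop 1: Z rot3 at col 1 lands with bottom-row=0; cleared 0 line(s) (total 0); column heights now [0 2 3 0 0], max=3
Drop 2: I rot2 at col 0 lands with bottom-row=3; cleared 0 line(s) (total 0); column heights now [4 4 4 4 0], max=4
Drop 3: T rot0 at col 1 lands with bottom-row=4; cleared 0 line(s) (total 0); column heights now [4 5 6 5 0], max=6
Drop 4: L rot3 at col 3 lands with bottom-row=3; cleared 1 line(s) (total 1); column heights now [0 4 5 5 5], max=5
Drop 5: O rot2 at col 0 lands with bottom-row=4; cleared 1 line(s) (total 2); column heights now [5 5 4 4 4], max=5
Test piece L rot0 at col 1 (width 3): heights before test = [5 5 4 4 4]; fits = False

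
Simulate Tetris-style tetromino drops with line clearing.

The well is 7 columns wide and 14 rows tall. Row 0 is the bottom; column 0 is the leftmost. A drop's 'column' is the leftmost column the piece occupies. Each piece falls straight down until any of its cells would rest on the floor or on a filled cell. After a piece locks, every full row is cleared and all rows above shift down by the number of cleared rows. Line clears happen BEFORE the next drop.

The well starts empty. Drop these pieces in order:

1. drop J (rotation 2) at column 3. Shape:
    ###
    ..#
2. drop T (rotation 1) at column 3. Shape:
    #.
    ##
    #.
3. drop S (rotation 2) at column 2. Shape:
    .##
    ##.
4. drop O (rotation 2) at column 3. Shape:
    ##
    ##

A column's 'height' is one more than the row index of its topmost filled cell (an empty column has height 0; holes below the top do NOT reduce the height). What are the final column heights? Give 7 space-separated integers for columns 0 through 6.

Answer: 0 0 6 9 9 2 0

Derivation:
Drop 1: J rot2 at col 3 lands with bottom-row=0; cleared 0 line(s) (total 0); column heights now [0 0 0 2 2 2 0], max=2
Drop 2: T rot1 at col 3 lands with bottom-row=2; cleared 0 line(s) (total 0); column heights now [0 0 0 5 4 2 0], max=5
Drop 3: S rot2 at col 2 lands with bottom-row=5; cleared 0 line(s) (total 0); column heights now [0 0 6 7 7 2 0], max=7
Drop 4: O rot2 at col 3 lands with bottom-row=7; cleared 0 line(s) (total 0); column heights now [0 0 6 9 9 2 0], max=9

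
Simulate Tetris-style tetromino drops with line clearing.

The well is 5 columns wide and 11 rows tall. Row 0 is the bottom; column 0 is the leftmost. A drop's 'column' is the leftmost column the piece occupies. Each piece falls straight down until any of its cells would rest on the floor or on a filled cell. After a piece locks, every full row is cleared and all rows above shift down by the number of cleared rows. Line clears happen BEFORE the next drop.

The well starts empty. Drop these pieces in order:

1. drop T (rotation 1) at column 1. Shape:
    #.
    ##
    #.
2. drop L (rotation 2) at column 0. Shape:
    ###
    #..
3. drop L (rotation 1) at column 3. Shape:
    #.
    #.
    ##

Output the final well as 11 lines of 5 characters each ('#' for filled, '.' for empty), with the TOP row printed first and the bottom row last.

Answer: .....
.....
.....
.....
.....
.....
.....
###..
##.#.
.###.
.#.##

Derivation:
Drop 1: T rot1 at col 1 lands with bottom-row=0; cleared 0 line(s) (total 0); column heights now [0 3 2 0 0], max=3
Drop 2: L rot2 at col 0 lands with bottom-row=2; cleared 0 line(s) (total 0); column heights now [4 4 4 0 0], max=4
Drop 3: L rot1 at col 3 lands with bottom-row=0; cleared 0 line(s) (total 0); column heights now [4 4 4 3 1], max=4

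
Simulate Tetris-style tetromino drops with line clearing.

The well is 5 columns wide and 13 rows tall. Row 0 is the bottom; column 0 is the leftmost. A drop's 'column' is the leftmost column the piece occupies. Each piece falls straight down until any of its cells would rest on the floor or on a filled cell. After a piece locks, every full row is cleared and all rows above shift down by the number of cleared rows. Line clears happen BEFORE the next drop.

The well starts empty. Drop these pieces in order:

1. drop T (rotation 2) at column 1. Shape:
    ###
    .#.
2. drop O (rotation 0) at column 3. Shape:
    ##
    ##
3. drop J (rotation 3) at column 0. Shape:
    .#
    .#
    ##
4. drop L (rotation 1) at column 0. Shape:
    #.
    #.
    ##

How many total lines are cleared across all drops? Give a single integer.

Drop 1: T rot2 at col 1 lands with bottom-row=0; cleared 0 line(s) (total 0); column heights now [0 2 2 2 0], max=2
Drop 2: O rot0 at col 3 lands with bottom-row=2; cleared 0 line(s) (total 0); column heights now [0 2 2 4 4], max=4
Drop 3: J rot3 at col 0 lands with bottom-row=2; cleared 0 line(s) (total 0); column heights now [3 5 2 4 4], max=5
Drop 4: L rot1 at col 0 lands with bottom-row=5; cleared 0 line(s) (total 0); column heights now [8 6 2 4 4], max=8

Answer: 0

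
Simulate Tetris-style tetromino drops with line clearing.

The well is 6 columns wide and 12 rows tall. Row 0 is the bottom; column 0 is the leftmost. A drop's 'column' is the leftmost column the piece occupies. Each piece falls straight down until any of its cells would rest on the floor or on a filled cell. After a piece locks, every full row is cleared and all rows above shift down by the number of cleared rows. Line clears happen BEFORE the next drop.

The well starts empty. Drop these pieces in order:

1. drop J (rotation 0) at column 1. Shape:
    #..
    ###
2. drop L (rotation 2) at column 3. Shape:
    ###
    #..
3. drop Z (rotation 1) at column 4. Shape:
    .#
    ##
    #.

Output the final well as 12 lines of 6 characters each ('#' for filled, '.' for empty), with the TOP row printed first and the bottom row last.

Answer: ......
......
......
......
......
......
.....#
....##
....#.
...###
.#.#..
.###..

Derivation:
Drop 1: J rot0 at col 1 lands with bottom-row=0; cleared 0 line(s) (total 0); column heights now [0 2 1 1 0 0], max=2
Drop 2: L rot2 at col 3 lands with bottom-row=1; cleared 0 line(s) (total 0); column heights now [0 2 1 3 3 3], max=3
Drop 3: Z rot1 at col 4 lands with bottom-row=3; cleared 0 line(s) (total 0); column heights now [0 2 1 3 5 6], max=6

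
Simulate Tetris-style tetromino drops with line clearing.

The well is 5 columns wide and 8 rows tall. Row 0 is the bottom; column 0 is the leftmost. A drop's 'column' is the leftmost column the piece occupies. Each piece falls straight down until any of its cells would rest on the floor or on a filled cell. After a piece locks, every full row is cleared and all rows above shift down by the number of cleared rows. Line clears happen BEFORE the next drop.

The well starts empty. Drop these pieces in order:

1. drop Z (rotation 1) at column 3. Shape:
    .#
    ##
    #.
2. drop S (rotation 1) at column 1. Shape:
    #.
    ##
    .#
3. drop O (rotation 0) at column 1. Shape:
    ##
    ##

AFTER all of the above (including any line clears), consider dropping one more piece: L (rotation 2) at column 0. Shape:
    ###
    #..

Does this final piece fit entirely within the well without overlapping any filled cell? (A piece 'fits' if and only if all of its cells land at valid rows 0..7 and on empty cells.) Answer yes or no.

Drop 1: Z rot1 at col 3 lands with bottom-row=0; cleared 0 line(s) (total 0); column heights now [0 0 0 2 3], max=3
Drop 2: S rot1 at col 1 lands with bottom-row=0; cleared 0 line(s) (total 0); column heights now [0 3 2 2 3], max=3
Drop 3: O rot0 at col 1 lands with bottom-row=3; cleared 0 line(s) (total 0); column heights now [0 5 5 2 3], max=5
Test piece L rot2 at col 0 (width 3): heights before test = [0 5 5 2 3]; fits = True

Answer: yes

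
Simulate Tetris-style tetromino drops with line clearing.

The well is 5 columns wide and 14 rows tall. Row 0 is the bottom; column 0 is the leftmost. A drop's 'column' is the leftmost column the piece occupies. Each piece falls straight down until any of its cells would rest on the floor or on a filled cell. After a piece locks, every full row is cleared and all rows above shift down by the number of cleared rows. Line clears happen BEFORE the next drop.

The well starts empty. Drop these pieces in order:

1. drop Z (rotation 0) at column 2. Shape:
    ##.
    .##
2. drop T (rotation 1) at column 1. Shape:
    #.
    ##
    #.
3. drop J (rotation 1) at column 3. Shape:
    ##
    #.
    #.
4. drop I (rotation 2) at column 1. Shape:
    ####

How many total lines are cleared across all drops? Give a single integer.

Answer: 0

Derivation:
Drop 1: Z rot0 at col 2 lands with bottom-row=0; cleared 0 line(s) (total 0); column heights now [0 0 2 2 1], max=2
Drop 2: T rot1 at col 1 lands with bottom-row=1; cleared 0 line(s) (total 0); column heights now [0 4 3 2 1], max=4
Drop 3: J rot1 at col 3 lands with bottom-row=2; cleared 0 line(s) (total 0); column heights now [0 4 3 5 5], max=5
Drop 4: I rot2 at col 1 lands with bottom-row=5; cleared 0 line(s) (total 0); column heights now [0 6 6 6 6], max=6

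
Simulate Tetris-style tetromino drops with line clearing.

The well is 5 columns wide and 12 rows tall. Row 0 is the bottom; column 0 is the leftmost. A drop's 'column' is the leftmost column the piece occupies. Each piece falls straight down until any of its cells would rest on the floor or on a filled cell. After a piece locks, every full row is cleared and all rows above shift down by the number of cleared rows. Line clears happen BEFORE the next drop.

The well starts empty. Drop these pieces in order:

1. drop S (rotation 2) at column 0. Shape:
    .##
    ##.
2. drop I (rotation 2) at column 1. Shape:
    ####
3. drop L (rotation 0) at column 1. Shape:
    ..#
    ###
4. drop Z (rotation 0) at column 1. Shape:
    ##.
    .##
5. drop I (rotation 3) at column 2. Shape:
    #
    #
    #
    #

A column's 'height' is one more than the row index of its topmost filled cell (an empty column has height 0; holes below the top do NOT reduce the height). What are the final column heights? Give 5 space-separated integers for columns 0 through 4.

Answer: 1 7 11 6 3

Derivation:
Drop 1: S rot2 at col 0 lands with bottom-row=0; cleared 0 line(s) (total 0); column heights now [1 2 2 0 0], max=2
Drop 2: I rot2 at col 1 lands with bottom-row=2; cleared 0 line(s) (total 0); column heights now [1 3 3 3 3], max=3
Drop 3: L rot0 at col 1 lands with bottom-row=3; cleared 0 line(s) (total 0); column heights now [1 4 4 5 3], max=5
Drop 4: Z rot0 at col 1 lands with bottom-row=5; cleared 0 line(s) (total 0); column heights now [1 7 7 6 3], max=7
Drop 5: I rot3 at col 2 lands with bottom-row=7; cleared 0 line(s) (total 0); column heights now [1 7 11 6 3], max=11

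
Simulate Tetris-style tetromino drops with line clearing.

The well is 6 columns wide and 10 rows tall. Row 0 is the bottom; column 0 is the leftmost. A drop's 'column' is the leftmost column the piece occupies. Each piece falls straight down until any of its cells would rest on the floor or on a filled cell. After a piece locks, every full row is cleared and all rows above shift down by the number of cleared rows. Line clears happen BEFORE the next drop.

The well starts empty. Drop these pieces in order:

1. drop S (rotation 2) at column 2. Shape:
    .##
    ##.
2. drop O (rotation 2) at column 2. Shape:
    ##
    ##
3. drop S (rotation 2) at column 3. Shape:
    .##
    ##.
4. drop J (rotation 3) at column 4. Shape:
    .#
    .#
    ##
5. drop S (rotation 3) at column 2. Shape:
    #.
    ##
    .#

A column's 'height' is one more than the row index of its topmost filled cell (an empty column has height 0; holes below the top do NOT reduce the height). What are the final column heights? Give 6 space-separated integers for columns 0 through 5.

Drop 1: S rot2 at col 2 lands with bottom-row=0; cleared 0 line(s) (total 0); column heights now [0 0 1 2 2 0], max=2
Drop 2: O rot2 at col 2 lands with bottom-row=2; cleared 0 line(s) (total 0); column heights now [0 0 4 4 2 0], max=4
Drop 3: S rot2 at col 3 lands with bottom-row=4; cleared 0 line(s) (total 0); column heights now [0 0 4 5 6 6], max=6
Drop 4: J rot3 at col 4 lands with bottom-row=6; cleared 0 line(s) (total 0); column heights now [0 0 4 5 7 9], max=9
Drop 5: S rot3 at col 2 lands with bottom-row=5; cleared 0 line(s) (total 0); column heights now [0 0 8 7 7 9], max=9

Answer: 0 0 8 7 7 9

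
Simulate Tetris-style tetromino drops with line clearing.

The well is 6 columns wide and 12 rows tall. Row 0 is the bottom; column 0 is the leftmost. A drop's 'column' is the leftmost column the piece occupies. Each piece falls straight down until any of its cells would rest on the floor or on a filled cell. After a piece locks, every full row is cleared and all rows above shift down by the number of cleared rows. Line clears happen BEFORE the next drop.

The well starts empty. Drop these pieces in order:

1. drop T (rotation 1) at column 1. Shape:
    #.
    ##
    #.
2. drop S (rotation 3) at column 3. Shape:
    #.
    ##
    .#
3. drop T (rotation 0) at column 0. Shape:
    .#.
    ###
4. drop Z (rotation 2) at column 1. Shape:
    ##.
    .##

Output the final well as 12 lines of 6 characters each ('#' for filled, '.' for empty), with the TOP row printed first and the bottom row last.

Drop 1: T rot1 at col 1 lands with bottom-row=0; cleared 0 line(s) (total 0); column heights now [0 3 2 0 0 0], max=3
Drop 2: S rot3 at col 3 lands with bottom-row=0; cleared 0 line(s) (total 0); column heights now [0 3 2 3 2 0], max=3
Drop 3: T rot0 at col 0 lands with bottom-row=3; cleared 0 line(s) (total 0); column heights now [4 5 4 3 2 0], max=5
Drop 4: Z rot2 at col 1 lands with bottom-row=4; cleared 0 line(s) (total 0); column heights now [4 6 6 5 2 0], max=6

Answer: ......
......
......
......
......
......
.##...
.###..
###...
.#.#..
.####.
.#..#.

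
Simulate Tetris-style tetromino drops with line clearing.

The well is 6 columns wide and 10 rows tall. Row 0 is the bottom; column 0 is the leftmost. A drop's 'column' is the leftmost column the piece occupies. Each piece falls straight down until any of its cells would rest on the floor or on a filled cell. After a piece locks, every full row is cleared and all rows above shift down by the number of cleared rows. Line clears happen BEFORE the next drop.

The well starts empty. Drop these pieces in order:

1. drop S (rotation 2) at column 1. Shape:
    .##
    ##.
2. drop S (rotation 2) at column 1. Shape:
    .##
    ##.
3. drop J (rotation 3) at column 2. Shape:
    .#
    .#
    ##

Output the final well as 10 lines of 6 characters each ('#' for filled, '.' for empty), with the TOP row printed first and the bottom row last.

Answer: ......
......
......
...#..
...#..
..##..
..##..
.##...
..##..
.##...

Derivation:
Drop 1: S rot2 at col 1 lands with bottom-row=0; cleared 0 line(s) (total 0); column heights now [0 1 2 2 0 0], max=2
Drop 2: S rot2 at col 1 lands with bottom-row=2; cleared 0 line(s) (total 0); column heights now [0 3 4 4 0 0], max=4
Drop 3: J rot3 at col 2 lands with bottom-row=4; cleared 0 line(s) (total 0); column heights now [0 3 5 7 0 0], max=7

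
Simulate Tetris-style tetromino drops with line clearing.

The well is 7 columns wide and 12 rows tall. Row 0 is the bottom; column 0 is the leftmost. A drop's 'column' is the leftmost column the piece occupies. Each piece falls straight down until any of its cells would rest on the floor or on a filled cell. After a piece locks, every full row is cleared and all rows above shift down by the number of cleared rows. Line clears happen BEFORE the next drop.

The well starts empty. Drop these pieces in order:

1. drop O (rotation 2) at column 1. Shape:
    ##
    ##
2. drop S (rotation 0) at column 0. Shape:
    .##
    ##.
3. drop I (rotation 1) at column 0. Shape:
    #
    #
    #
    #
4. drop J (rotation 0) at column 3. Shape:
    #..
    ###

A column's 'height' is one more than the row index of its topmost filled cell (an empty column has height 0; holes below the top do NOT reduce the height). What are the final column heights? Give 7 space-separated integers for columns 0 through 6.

Drop 1: O rot2 at col 1 lands with bottom-row=0; cleared 0 line(s) (total 0); column heights now [0 2 2 0 0 0 0], max=2
Drop 2: S rot0 at col 0 lands with bottom-row=2; cleared 0 line(s) (total 0); column heights now [3 4 4 0 0 0 0], max=4
Drop 3: I rot1 at col 0 lands with bottom-row=3; cleared 0 line(s) (total 0); column heights now [7 4 4 0 0 0 0], max=7
Drop 4: J rot0 at col 3 lands with bottom-row=0; cleared 0 line(s) (total 0); column heights now [7 4 4 2 1 1 0], max=7

Answer: 7 4 4 2 1 1 0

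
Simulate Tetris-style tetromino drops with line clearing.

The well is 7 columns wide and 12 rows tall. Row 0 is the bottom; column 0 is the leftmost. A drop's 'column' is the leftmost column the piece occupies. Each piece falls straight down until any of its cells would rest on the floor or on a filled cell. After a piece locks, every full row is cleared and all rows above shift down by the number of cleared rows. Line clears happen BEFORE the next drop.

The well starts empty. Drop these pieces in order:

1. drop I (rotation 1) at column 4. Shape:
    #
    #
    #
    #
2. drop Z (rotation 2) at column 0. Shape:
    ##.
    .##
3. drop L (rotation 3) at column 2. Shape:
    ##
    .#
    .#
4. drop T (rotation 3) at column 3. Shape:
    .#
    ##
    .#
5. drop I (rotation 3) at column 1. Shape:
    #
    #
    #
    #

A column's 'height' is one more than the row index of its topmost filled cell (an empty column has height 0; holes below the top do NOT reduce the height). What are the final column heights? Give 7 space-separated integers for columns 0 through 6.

Drop 1: I rot1 at col 4 lands with bottom-row=0; cleared 0 line(s) (total 0); column heights now [0 0 0 0 4 0 0], max=4
Drop 2: Z rot2 at col 0 lands with bottom-row=0; cleared 0 line(s) (total 0); column heights now [2 2 1 0 4 0 0], max=4
Drop 3: L rot3 at col 2 lands with bottom-row=0; cleared 0 line(s) (total 0); column heights now [2 2 3 3 4 0 0], max=4
Drop 4: T rot3 at col 3 lands with bottom-row=4; cleared 0 line(s) (total 0); column heights now [2 2 3 6 7 0 0], max=7
Drop 5: I rot3 at col 1 lands with bottom-row=2; cleared 0 line(s) (total 0); column heights now [2 6 3 6 7 0 0], max=7

Answer: 2 6 3 6 7 0 0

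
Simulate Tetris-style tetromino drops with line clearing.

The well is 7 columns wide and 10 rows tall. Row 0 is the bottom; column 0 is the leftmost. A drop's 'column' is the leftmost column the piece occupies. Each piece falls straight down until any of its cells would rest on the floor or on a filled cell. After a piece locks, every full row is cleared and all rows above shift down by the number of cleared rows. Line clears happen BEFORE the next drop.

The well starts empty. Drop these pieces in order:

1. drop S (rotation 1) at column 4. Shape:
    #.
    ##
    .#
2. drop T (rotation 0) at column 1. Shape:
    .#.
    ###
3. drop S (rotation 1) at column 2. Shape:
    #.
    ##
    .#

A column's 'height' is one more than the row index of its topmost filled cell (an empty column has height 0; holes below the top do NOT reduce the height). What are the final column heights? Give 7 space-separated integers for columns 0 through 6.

Answer: 0 1 4 3 3 2 0

Derivation:
Drop 1: S rot1 at col 4 lands with bottom-row=0; cleared 0 line(s) (total 0); column heights now [0 0 0 0 3 2 0], max=3
Drop 2: T rot0 at col 1 lands with bottom-row=0; cleared 0 line(s) (total 0); column heights now [0 1 2 1 3 2 0], max=3
Drop 3: S rot1 at col 2 lands with bottom-row=1; cleared 0 line(s) (total 0); column heights now [0 1 4 3 3 2 0], max=4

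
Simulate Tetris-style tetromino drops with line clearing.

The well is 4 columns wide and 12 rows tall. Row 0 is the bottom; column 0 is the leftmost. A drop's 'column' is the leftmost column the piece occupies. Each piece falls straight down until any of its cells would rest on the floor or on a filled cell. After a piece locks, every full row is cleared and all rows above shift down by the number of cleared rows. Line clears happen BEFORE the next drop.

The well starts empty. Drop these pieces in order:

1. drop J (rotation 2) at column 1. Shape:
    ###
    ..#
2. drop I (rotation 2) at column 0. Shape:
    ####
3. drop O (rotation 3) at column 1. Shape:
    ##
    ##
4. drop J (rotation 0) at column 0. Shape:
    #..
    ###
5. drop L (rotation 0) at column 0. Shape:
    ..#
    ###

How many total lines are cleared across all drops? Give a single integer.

Answer: 1

Derivation:
Drop 1: J rot2 at col 1 lands with bottom-row=0; cleared 0 line(s) (total 0); column heights now [0 2 2 2], max=2
Drop 2: I rot2 at col 0 lands with bottom-row=2; cleared 1 line(s) (total 1); column heights now [0 2 2 2], max=2
Drop 3: O rot3 at col 1 lands with bottom-row=2; cleared 0 line(s) (total 1); column heights now [0 4 4 2], max=4
Drop 4: J rot0 at col 0 lands with bottom-row=4; cleared 0 line(s) (total 1); column heights now [6 5 5 2], max=6
Drop 5: L rot0 at col 0 lands with bottom-row=6; cleared 0 line(s) (total 1); column heights now [7 7 8 2], max=8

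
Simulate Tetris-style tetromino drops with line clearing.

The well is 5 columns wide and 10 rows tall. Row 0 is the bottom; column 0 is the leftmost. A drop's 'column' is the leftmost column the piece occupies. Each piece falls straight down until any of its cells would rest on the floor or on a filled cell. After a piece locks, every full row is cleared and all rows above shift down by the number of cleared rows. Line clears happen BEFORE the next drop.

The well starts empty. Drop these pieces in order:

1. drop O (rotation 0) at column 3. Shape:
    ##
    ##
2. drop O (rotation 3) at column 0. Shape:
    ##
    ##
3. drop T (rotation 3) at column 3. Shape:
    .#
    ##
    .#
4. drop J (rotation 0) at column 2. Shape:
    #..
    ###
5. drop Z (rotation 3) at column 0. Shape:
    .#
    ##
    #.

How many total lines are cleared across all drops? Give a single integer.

Drop 1: O rot0 at col 3 lands with bottom-row=0; cleared 0 line(s) (total 0); column heights now [0 0 0 2 2], max=2
Drop 2: O rot3 at col 0 lands with bottom-row=0; cleared 0 line(s) (total 0); column heights now [2 2 0 2 2], max=2
Drop 3: T rot3 at col 3 lands with bottom-row=2; cleared 0 line(s) (total 0); column heights now [2 2 0 4 5], max=5
Drop 4: J rot0 at col 2 lands with bottom-row=5; cleared 0 line(s) (total 0); column heights now [2 2 7 6 6], max=7
Drop 5: Z rot3 at col 0 lands with bottom-row=2; cleared 0 line(s) (total 0); column heights now [4 5 7 6 6], max=7

Answer: 0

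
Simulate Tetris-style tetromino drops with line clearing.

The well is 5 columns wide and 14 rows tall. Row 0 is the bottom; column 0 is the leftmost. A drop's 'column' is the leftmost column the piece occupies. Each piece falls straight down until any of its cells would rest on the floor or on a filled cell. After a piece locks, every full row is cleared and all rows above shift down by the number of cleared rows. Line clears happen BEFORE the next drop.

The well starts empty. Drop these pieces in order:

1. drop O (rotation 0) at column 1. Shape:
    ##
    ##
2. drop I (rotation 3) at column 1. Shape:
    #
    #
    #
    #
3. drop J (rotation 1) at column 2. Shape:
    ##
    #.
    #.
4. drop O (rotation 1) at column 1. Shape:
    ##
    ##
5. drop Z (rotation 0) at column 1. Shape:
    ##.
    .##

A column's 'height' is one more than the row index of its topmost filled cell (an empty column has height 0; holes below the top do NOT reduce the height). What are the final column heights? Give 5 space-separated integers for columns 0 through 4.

Answer: 0 10 10 9 0

Derivation:
Drop 1: O rot0 at col 1 lands with bottom-row=0; cleared 0 line(s) (total 0); column heights now [0 2 2 0 0], max=2
Drop 2: I rot3 at col 1 lands with bottom-row=2; cleared 0 line(s) (total 0); column heights now [0 6 2 0 0], max=6
Drop 3: J rot1 at col 2 lands with bottom-row=2; cleared 0 line(s) (total 0); column heights now [0 6 5 5 0], max=6
Drop 4: O rot1 at col 1 lands with bottom-row=6; cleared 0 line(s) (total 0); column heights now [0 8 8 5 0], max=8
Drop 5: Z rot0 at col 1 lands with bottom-row=8; cleared 0 line(s) (total 0); column heights now [0 10 10 9 0], max=10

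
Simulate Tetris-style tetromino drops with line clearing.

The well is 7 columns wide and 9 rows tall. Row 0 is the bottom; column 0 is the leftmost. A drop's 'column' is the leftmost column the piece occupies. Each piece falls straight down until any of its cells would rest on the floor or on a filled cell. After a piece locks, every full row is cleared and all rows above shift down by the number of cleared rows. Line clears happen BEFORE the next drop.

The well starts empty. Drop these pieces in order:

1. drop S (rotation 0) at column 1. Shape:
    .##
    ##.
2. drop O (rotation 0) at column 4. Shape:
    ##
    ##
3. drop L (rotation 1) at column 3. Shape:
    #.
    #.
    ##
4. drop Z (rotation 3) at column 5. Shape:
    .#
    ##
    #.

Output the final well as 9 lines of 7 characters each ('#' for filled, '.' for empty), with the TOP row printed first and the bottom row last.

Drop 1: S rot0 at col 1 lands with bottom-row=0; cleared 0 line(s) (total 0); column heights now [0 1 2 2 0 0 0], max=2
Drop 2: O rot0 at col 4 lands with bottom-row=0; cleared 0 line(s) (total 0); column heights now [0 1 2 2 2 2 0], max=2
Drop 3: L rot1 at col 3 lands with bottom-row=2; cleared 0 line(s) (total 0); column heights now [0 1 2 5 3 2 0], max=5
Drop 4: Z rot3 at col 5 lands with bottom-row=2; cleared 0 line(s) (total 0); column heights now [0 1 2 5 3 4 5], max=5

Answer: .......
.......
.......
.......
...#..#
...#.##
...###.
..####.
.##.##.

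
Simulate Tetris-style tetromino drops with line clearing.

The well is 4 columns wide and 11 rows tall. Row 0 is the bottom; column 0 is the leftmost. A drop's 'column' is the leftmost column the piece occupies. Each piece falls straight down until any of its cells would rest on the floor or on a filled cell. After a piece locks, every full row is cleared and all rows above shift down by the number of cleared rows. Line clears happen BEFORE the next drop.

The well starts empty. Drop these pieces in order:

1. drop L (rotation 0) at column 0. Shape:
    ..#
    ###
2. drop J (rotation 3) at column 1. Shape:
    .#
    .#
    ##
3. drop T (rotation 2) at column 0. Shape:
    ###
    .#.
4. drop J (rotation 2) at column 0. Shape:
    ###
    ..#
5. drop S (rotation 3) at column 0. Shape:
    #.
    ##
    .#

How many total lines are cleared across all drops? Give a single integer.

Answer: 0

Derivation:
Drop 1: L rot0 at col 0 lands with bottom-row=0; cleared 0 line(s) (total 0); column heights now [1 1 2 0], max=2
Drop 2: J rot3 at col 1 lands with bottom-row=2; cleared 0 line(s) (total 0); column heights now [1 3 5 0], max=5
Drop 3: T rot2 at col 0 lands with bottom-row=4; cleared 0 line(s) (total 0); column heights now [6 6 6 0], max=6
Drop 4: J rot2 at col 0 lands with bottom-row=6; cleared 0 line(s) (total 0); column heights now [8 8 8 0], max=8
Drop 5: S rot3 at col 0 lands with bottom-row=8; cleared 0 line(s) (total 0); column heights now [11 10 8 0], max=11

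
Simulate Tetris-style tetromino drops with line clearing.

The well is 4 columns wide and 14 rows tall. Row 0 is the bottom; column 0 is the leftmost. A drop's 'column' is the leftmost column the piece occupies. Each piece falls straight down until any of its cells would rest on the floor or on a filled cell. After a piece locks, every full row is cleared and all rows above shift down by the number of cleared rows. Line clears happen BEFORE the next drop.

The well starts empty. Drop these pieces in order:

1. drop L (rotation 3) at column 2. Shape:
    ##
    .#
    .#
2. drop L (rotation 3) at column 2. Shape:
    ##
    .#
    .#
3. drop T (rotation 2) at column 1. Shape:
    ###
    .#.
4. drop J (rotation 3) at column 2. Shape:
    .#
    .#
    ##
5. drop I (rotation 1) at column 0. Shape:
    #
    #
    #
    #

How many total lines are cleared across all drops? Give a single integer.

Drop 1: L rot3 at col 2 lands with bottom-row=0; cleared 0 line(s) (total 0); column heights now [0 0 3 3], max=3
Drop 2: L rot3 at col 2 lands with bottom-row=3; cleared 0 line(s) (total 0); column heights now [0 0 6 6], max=6
Drop 3: T rot2 at col 1 lands with bottom-row=6; cleared 0 line(s) (total 0); column heights now [0 8 8 8], max=8
Drop 4: J rot3 at col 2 lands with bottom-row=8; cleared 0 line(s) (total 0); column heights now [0 8 9 11], max=11
Drop 5: I rot1 at col 0 lands with bottom-row=0; cleared 0 line(s) (total 0); column heights now [4 8 9 11], max=11

Answer: 0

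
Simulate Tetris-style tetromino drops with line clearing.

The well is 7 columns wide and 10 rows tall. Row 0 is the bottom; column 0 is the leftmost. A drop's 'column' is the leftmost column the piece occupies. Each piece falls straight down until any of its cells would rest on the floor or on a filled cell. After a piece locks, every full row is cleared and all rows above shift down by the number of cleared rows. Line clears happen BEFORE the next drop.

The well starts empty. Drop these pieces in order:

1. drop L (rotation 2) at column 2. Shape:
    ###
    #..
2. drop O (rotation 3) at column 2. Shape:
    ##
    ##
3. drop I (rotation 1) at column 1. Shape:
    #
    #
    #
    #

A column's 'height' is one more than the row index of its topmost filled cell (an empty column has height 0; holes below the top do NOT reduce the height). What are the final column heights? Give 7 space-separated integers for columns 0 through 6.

Answer: 0 4 4 4 2 0 0

Derivation:
Drop 1: L rot2 at col 2 lands with bottom-row=0; cleared 0 line(s) (total 0); column heights now [0 0 2 2 2 0 0], max=2
Drop 2: O rot3 at col 2 lands with bottom-row=2; cleared 0 line(s) (total 0); column heights now [0 0 4 4 2 0 0], max=4
Drop 3: I rot1 at col 1 lands with bottom-row=0; cleared 0 line(s) (total 0); column heights now [0 4 4 4 2 0 0], max=4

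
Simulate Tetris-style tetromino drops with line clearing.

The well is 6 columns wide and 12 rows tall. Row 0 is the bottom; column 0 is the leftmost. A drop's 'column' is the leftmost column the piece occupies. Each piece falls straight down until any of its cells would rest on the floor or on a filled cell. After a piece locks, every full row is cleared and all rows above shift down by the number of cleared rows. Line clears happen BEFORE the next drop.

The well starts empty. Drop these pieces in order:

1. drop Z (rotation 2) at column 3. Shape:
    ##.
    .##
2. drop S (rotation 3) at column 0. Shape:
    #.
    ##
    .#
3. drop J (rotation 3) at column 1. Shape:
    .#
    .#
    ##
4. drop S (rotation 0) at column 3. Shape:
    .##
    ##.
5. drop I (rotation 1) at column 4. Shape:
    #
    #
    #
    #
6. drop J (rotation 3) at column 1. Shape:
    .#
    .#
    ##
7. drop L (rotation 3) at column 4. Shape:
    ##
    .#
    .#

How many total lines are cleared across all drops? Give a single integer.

Drop 1: Z rot2 at col 3 lands with bottom-row=0; cleared 0 line(s) (total 0); column heights now [0 0 0 2 2 1], max=2
Drop 2: S rot3 at col 0 lands with bottom-row=0; cleared 0 line(s) (total 0); column heights now [3 2 0 2 2 1], max=3
Drop 3: J rot3 at col 1 lands with bottom-row=2; cleared 0 line(s) (total 0); column heights now [3 3 5 2 2 1], max=5
Drop 4: S rot0 at col 3 lands with bottom-row=2; cleared 0 line(s) (total 0); column heights now [3 3 5 3 4 4], max=5
Drop 5: I rot1 at col 4 lands with bottom-row=4; cleared 0 line(s) (total 0); column heights now [3 3 5 3 8 4], max=8
Drop 6: J rot3 at col 1 lands with bottom-row=5; cleared 0 line(s) (total 0); column heights now [3 6 8 3 8 4], max=8
Drop 7: L rot3 at col 4 lands with bottom-row=6; cleared 0 line(s) (total 0); column heights now [3 6 8 3 9 9], max=9

Answer: 0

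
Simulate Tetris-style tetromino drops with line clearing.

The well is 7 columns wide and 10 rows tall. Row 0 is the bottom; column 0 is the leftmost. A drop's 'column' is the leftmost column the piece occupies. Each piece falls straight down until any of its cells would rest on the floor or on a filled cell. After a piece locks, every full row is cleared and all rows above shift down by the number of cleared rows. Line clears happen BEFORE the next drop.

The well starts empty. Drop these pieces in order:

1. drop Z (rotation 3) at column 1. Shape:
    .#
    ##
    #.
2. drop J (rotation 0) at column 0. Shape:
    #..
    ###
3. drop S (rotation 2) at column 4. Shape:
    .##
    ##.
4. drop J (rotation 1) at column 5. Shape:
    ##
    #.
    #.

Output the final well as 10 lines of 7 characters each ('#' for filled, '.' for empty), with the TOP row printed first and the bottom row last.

Drop 1: Z rot3 at col 1 lands with bottom-row=0; cleared 0 line(s) (total 0); column heights now [0 2 3 0 0 0 0], max=3
Drop 2: J rot0 at col 0 lands with bottom-row=3; cleared 0 line(s) (total 0); column heights now [5 4 4 0 0 0 0], max=5
Drop 3: S rot2 at col 4 lands with bottom-row=0; cleared 0 line(s) (total 0); column heights now [5 4 4 0 1 2 2], max=5
Drop 4: J rot1 at col 5 lands with bottom-row=2; cleared 0 line(s) (total 0); column heights now [5 4 4 0 1 5 5], max=5

Answer: .......
.......
.......
.......
.......
#....##
###..#.
..#..#.
.##..##
.#..##.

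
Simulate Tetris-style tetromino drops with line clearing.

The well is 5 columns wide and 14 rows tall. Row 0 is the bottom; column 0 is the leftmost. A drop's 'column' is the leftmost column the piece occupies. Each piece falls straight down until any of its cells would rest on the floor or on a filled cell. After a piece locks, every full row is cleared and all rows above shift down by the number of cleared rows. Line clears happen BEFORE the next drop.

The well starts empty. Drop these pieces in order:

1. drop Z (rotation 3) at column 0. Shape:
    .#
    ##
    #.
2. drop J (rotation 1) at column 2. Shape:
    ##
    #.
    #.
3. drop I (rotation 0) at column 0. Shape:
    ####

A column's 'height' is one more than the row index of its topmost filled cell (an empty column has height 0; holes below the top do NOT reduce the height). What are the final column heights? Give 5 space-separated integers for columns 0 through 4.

Drop 1: Z rot3 at col 0 lands with bottom-row=0; cleared 0 line(s) (total 0); column heights now [2 3 0 0 0], max=3
Drop 2: J rot1 at col 2 lands with bottom-row=0; cleared 0 line(s) (total 0); column heights now [2 3 3 3 0], max=3
Drop 3: I rot0 at col 0 lands with bottom-row=3; cleared 0 line(s) (total 0); column heights now [4 4 4 4 0], max=4

Answer: 4 4 4 4 0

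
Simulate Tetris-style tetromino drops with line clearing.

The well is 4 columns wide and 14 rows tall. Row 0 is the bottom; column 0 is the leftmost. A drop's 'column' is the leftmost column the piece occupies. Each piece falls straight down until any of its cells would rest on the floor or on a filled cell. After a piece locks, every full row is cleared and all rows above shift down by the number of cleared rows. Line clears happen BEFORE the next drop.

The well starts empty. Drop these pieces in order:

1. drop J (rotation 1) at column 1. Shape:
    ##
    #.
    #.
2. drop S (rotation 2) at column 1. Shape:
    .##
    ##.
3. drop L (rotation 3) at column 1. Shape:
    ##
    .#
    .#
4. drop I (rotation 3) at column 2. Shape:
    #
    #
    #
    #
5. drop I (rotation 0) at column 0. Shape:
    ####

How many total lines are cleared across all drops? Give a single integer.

Answer: 1

Derivation:
Drop 1: J rot1 at col 1 lands with bottom-row=0; cleared 0 line(s) (total 0); column heights now [0 3 3 0], max=3
Drop 2: S rot2 at col 1 lands with bottom-row=3; cleared 0 line(s) (total 0); column heights now [0 4 5 5], max=5
Drop 3: L rot3 at col 1 lands with bottom-row=5; cleared 0 line(s) (total 0); column heights now [0 8 8 5], max=8
Drop 4: I rot3 at col 2 lands with bottom-row=8; cleared 0 line(s) (total 0); column heights now [0 8 12 5], max=12
Drop 5: I rot0 at col 0 lands with bottom-row=12; cleared 1 line(s) (total 1); column heights now [0 8 12 5], max=12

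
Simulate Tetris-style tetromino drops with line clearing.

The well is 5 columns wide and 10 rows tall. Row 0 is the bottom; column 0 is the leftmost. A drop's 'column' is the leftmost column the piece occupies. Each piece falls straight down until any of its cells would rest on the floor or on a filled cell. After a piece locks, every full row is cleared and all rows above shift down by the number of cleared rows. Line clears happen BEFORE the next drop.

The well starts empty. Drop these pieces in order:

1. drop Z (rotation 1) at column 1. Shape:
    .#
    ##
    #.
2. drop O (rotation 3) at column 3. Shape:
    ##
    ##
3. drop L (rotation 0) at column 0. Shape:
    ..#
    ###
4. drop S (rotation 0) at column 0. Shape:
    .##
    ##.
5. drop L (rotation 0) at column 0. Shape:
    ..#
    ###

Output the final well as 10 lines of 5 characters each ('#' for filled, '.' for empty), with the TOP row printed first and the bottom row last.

Drop 1: Z rot1 at col 1 lands with bottom-row=0; cleared 0 line(s) (total 0); column heights now [0 2 3 0 0], max=3
Drop 2: O rot3 at col 3 lands with bottom-row=0; cleared 0 line(s) (total 0); column heights now [0 2 3 2 2], max=3
Drop 3: L rot0 at col 0 lands with bottom-row=3; cleared 0 line(s) (total 0); column heights now [4 4 5 2 2], max=5
Drop 4: S rot0 at col 0 lands with bottom-row=4; cleared 0 line(s) (total 0); column heights now [5 6 6 2 2], max=6
Drop 5: L rot0 at col 0 lands with bottom-row=6; cleared 0 line(s) (total 0); column heights now [7 7 8 2 2], max=8

Answer: .....
.....
..#..
###..
.##..
###..
###..
..#..
.####
.#.##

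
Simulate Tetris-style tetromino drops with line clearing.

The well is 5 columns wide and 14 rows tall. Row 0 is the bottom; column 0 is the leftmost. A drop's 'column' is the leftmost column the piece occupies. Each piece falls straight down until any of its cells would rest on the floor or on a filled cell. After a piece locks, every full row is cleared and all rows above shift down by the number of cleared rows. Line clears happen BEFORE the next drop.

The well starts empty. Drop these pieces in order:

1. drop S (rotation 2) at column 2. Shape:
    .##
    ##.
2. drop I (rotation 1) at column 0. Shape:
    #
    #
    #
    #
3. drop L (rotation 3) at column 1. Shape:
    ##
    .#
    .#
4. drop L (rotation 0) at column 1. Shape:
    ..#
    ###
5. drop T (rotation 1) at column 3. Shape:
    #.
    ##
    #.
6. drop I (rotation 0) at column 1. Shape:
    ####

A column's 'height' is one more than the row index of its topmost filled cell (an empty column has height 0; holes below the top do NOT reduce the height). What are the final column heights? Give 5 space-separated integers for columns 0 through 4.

Drop 1: S rot2 at col 2 lands with bottom-row=0; cleared 0 line(s) (total 0); column heights now [0 0 1 2 2], max=2
Drop 2: I rot1 at col 0 lands with bottom-row=0; cleared 0 line(s) (total 0); column heights now [4 0 1 2 2], max=4
Drop 3: L rot3 at col 1 lands with bottom-row=1; cleared 0 line(s) (total 0); column heights now [4 4 4 2 2], max=4
Drop 4: L rot0 at col 1 lands with bottom-row=4; cleared 0 line(s) (total 0); column heights now [4 5 5 6 2], max=6
Drop 5: T rot1 at col 3 lands with bottom-row=6; cleared 0 line(s) (total 0); column heights now [4 5 5 9 8], max=9
Drop 6: I rot0 at col 1 lands with bottom-row=9; cleared 0 line(s) (total 0); column heights now [4 10 10 10 10], max=10

Answer: 4 10 10 10 10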